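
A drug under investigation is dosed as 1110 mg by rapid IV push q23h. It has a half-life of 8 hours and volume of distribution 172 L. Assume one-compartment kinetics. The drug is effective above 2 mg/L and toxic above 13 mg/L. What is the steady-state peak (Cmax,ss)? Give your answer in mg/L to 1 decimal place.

7.5 mg/L

Over one 23-h interval, 23/8 ≈ 2.875 half-lives elapse, leaving f ≈ 0.1363 of each dose.
At steady state, accumulation factor R = 1/(1 − e^(−kτ)) ≈ 1.1578.
Each bolus raises the concentration by D/Vd = 1110/172 ≈ 6.453 mg/L.
Steady-state peak Cmax,ss = C₀·R ≈ 6.453 × 1.1578 ≈ 7.471 mg/L.
Peak 7.5 mg/L vs MTC 13 mg/L: below toxic threshold.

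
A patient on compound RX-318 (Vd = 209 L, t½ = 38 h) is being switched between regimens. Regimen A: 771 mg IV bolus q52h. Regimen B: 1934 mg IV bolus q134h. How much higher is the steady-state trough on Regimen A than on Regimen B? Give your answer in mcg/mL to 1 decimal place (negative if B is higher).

1.5 mcg/mL

Regimen A: f = (1/2)^(52/38) ≈ 0.3873; Cmin,ss = (771/209)·f/(1−f) ≈ 2.332 mcg/mL.
Regimen B: f = (1/2)^(134/38) ≈ 0.0868; Cmin,ss = (1934/209)·f/(1−f) ≈ 0.880 mcg/mL.
Difference ≈ 2.332 − 0.880 ≈ 1.452 mcg/mL.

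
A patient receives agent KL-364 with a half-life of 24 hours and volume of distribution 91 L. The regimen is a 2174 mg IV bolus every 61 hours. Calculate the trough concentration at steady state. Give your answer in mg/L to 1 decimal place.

5.0 mg/L

Over one 61-h interval, 61/24 ≈ 2.5417 half-lives elapse, leaving f ≈ 0.1717 of each dose.
Accumulation ratio R = 1/(1 − f) ≈ 1/0.8283 ≈ 1.2073.
Each bolus raises the concentration by D/Vd = 2174/91 ≈ 23.890 mg/L.
Cmax,ss = C₀/(1 − f) ≈ 23.890/0.8283 ≈ 28.842 mg/L.
One interval later, Cmin,ss = Cmax,ss·e^(−kτ) ≈ 28.842 × 0.1717 ≈ 4.952 mg/L.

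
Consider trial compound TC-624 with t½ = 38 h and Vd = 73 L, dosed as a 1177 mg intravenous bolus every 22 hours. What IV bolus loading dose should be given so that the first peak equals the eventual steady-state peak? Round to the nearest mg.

f = (1/2)^(22/38) ≈ 0.669452; accumulation ratio R = 1/(1−f) ≈ 3.02528.
Loading dose to hit Cmax,ss on first dose: D_load = D_maint·R ≈ 1177 × 3.02528 ≈ 3560.75 mg.

3561 mg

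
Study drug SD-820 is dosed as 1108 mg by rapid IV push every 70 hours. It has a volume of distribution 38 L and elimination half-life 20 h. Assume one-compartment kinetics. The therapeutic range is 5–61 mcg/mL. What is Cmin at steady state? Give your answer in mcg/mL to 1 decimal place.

2.8 mcg/mL

Over one 70-h interval, 70/20 ≈ 3.5 half-lives elapse, leaving f ≈ 0.0884 of each dose.
Accumulation ratio R = 1/(1 − f) ≈ 1/0.9116 ≈ 1.0970.
Single-dose peak C₀ = D/Vd = 1108/38 ≈ 29.158 mcg/mL.
Cmax,ss = C₀/(1 − f) ≈ 29.158/0.9116 ≈ 31.986 mcg/mL.
One interval later, Cmin,ss = Cmax,ss·e^(−kτ) ≈ 31.986 × 0.0884 ≈ 2.828 mcg/mL.
Trough 2.8 mcg/mL vs MEC 5 mcg/mL: subtherapeutic.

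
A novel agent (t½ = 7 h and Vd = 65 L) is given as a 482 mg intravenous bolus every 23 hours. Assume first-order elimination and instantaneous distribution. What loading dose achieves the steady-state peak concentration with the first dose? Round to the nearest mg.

f = (1/2)^(23/7) ≈ 0.102542; accumulation ratio R = 1/(1−f) ≈ 1.11426.
Loading dose to hit Cmax,ss on first dose: D_load = D_maint·R ≈ 482 × 1.11426 ≈ 537.07 mg.

537 mg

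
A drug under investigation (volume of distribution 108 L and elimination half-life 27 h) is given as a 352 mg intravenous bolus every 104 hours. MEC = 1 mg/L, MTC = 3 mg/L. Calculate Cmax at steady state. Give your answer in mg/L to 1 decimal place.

3.5 mg/L

τ/t½ = 104/27 ≈ 3.8519, so fraction remaining f = (1/2)^(104/27) ≈ 0.0693.
At steady state, accumulation factor R = 1/(1 − e^(−kτ)) ≈ 1.0745.
Each bolus raises the concentration by D/Vd = 352/108 ≈ 3.259 mg/L.
Steady-state peak Cmax,ss = C₀·R ≈ 3.259 × 1.0745 ≈ 3.502 mg/L.
Peak 3.5 mg/L vs MTC 3 mg/L: exceeds toxic threshold.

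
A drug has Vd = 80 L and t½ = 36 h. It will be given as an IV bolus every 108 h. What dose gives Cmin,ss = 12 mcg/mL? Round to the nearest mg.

τ/t½ = 108/36 ≈ 3, so f = (1/2)^(108/36) ≈ 0.125000.
Cmin,ss = (D/Vd)·f/(1−f), so D = Cmin,ss·Vd·(1−f)/f.
D = 12 × 80 × (1−f)/f ≈ 12 × 80 × 7.00000 ≈ 6720.00 mg.

6720 mg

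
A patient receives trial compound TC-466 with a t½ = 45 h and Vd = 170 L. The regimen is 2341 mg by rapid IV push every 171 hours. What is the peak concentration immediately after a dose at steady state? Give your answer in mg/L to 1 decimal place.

τ/t½ = 171/45 ≈ 3.8, so fraction remaining f = (1/2)^(171/45) ≈ 0.0718.
At steady state, accumulation factor R = 1/(1 − e^(−kτ)) ≈ 1.0774.
Single-dose peak C₀ = D/Vd = 2341/170 ≈ 13.771 mg/L.
Steady-state peak Cmax,ss = C₀·R ≈ 13.771 × 1.0774 ≈ 14.837 mg/L.

14.8 mg/L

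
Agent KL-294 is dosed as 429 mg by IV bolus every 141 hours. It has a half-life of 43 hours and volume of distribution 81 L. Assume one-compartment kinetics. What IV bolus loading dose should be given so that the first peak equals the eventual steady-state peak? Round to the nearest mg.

f = (1/2)^(141/43) ≈ 0.103015; accumulation ratio R = 1/(1−f) ≈ 1.11485.
Loading dose to hit Cmax,ss on first dose: D_load = D_maint·R ≈ 429 × 1.11485 ≈ 478.27 mg.

478 mg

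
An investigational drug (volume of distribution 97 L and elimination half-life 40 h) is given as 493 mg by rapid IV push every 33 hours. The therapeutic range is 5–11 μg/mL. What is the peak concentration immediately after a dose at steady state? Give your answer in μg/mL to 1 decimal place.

k = ln2/t½ = ln2/40 ≈ 0.017329 h⁻¹; fraction remaining f = e^(−kτ) = e^(−0.017329×33) ≈ 0.5645.
Accumulation ratio R = 1/(1 − f) ≈ 1/0.4355 ≈ 2.2962.
Each bolus raises the concentration by D/Vd = 493/97 ≈ 5.082 μg/mL.
Steady-state peak Cmax,ss = C₀·R ≈ 5.082 × 2.2962 ≈ 11.669 μg/mL.
Peak 11.7 μg/mL vs MTC 11 μg/mL: exceeds toxic threshold.

11.7 μg/mL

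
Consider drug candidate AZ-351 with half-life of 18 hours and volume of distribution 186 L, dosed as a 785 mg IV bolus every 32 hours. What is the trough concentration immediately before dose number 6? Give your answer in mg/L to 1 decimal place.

f = (1/2)^(τ/t½) = (1/2)^(32/18) ≈ 0.2916.
C₀ = D/Vd = 785/186 ≈ 4.220 mg/L.
Before the 6th dose, 5 doses have been given. Superposition: Cmin = C₀·(f + f² + … + f^5).
≈ 4.220 × (0.2916 + 0.0850 + 0.0248 + 0.0072 + 0.0021) ≈ 4.220 × 0.4107 ≈ 1.733 mg/L.

1.7 mg/L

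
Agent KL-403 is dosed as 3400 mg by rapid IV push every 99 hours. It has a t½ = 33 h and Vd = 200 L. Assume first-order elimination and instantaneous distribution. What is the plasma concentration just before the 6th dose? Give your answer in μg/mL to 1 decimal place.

2.4 μg/mL

f = (1/2)^(τ/t½) = (1/2)^(99/33) ≈ 0.1250.
C₀ = D/Vd = 3400/200 ≈ 17.000 μg/mL.
Before the 6th dose, 5 doses have been given. Superposition: Cmin = C₀·(f + f² + … + f^5).
≈ 17.000 × (0.1250 + 0.0156 + 0.0020 + 0.0002 + 0.0000) ≈ 17.000 × 0.1428 ≈ 2.428 μg/mL.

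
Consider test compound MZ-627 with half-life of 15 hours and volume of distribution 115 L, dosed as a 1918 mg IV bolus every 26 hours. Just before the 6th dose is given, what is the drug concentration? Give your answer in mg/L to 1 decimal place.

7.2 mg/L

f = (1/2)^(τ/t½) = (1/2)^(26/15) ≈ 0.3008.
C₀ = D/Vd = 1918/115 ≈ 16.678 mg/L.
Before the 6th dose, 5 doses have been given. Superposition: Cmin = C₀·(f + f² + … + f^5).
≈ 16.678 × (0.3008 + 0.0905 + 0.0272 + 0.0082 + 0.0025) ≈ 16.678 × 0.4292 ≈ 7.158 mg/L.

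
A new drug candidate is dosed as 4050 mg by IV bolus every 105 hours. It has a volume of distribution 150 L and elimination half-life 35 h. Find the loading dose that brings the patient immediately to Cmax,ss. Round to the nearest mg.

4629 mg

f = (1/2)^(105/35) ≈ 0.125000; accumulation ratio R = 1/(1−f) ≈ 1.14286.
Loading dose to hit Cmax,ss on first dose: D_load = D_maint·R ≈ 4050 × 1.14286 ≈ 4628.58 mg.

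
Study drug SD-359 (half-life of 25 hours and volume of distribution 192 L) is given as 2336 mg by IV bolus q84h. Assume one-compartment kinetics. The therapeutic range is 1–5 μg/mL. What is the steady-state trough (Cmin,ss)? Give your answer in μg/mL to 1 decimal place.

k = ln2/t½ = ln2/25 ≈ 0.027726 h⁻¹; fraction remaining f = e^(−kτ) = e^(−0.027726×84) ≈ 0.0974.
At steady state, accumulation factor R = 1/(1 − e^(−kτ)) ≈ 1.1079.
Each bolus raises the concentration by D/Vd = 2336/192 ≈ 12.167 μg/mL.
Cmax,ss = C₀/(1 − f) ≈ 12.167/0.9026 ≈ 13.480 μg/mL.
Steady-state trough Cmin,ss = Cmax,ss·f ≈ 13.480 × 0.0974 ≈ 1.313 μg/mL.
Trough 1.3 μg/mL vs MEC 1 μg/mL: adequate.

1.3 μg/mL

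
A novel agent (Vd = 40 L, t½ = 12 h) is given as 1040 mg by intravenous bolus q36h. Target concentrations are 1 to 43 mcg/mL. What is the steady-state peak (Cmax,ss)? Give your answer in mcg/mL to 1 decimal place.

The dosing interval is 3 half-lives, so f = 2^(−3) = 0.125.
Accumulation ratio R = 1/(1 − f) = 1/0.875 = 8/7.
Single-dose peak C₀ = D/Vd = 1040/40 = 26 mcg/mL.
Steady-state peak Cmax,ss = C₀·R = 26 × 8/7 ≈ 29.714 mcg/mL.
Peak 29.7 mcg/mL vs MTC 43 mcg/mL: below toxic threshold.

29.7 mcg/mL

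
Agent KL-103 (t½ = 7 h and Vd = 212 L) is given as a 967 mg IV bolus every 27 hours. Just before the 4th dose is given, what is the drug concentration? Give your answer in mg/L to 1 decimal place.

0.3 mg/L

f = (1/2)^(τ/t½) = (1/2)^(27/7) ≈ 0.0690.
C₀ = D/Vd = 967/212 ≈ 4.561 mg/L.
Before the 4th dose, 3 doses have been given. Superposition: Cmin = C₀·(f + f² + … + f^3).
≈ 4.561 × (0.0690 + 0.0048 + 0.0003) ≈ 4.561 × 0.0741 ≈ 0.338 mg/L.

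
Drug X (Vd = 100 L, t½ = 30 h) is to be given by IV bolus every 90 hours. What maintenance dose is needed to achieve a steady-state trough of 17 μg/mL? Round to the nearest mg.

11900 mg

τ/t½ = 90/30 ≈ 3, so f = (1/2)^(90/30) ≈ 0.125000.
Cmin,ss = (D/Vd)·f/(1−f), so D = Cmin,ss·Vd·(1−f)/f.
D = 17 × 100 × (1−f)/f ≈ 17 × 100 × 7.00000 ≈ 11900.00 mg.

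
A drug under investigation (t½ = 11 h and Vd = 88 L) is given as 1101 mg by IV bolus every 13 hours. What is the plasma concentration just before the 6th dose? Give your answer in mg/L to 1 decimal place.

f = (1/2)^(τ/t½) = (1/2)^(13/11) ≈ 0.4408.
C₀ = D/Vd = 1101/88 ≈ 12.511 mg/L.
Before the 6th dose, 5 doses have been given. Superposition: Cmin = C₀·(f + f² + … + f^5).
≈ 12.511 × (0.4408 + 0.1943 + 0.0856 + 0.0378 + 0.0166) ≈ 12.511 × 0.7751 ≈ 9.697 mg/L.

9.7 mg/L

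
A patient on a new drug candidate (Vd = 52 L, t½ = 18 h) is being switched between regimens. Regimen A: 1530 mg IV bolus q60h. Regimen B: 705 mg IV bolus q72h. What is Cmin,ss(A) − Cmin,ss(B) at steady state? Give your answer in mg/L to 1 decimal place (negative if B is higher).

2.3 mg/L

Regimen A: f = (1/2)^(60/18) ≈ 0.0992; Cmin,ss = (1530/52)·f/(1−f) ≈ 3.240 mg/L.
Regimen B: f = (1/2)^(72/18) ≈ 0.0625; Cmin,ss = (705/52)·f/(1−f) ≈ 0.904 mg/L.
Difference ≈ 3.240 − 0.904 ≈ 2.336 mg/L.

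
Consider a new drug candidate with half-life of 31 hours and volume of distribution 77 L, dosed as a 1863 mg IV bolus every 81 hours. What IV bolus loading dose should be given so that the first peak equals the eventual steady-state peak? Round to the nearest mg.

2227 mg

f = (1/2)^(81/31) ≈ 0.163470; accumulation ratio R = 1/(1−f) ≈ 1.19541.
Loading dose to hit Cmax,ss on first dose: D_load = D_maint·R ≈ 1863 × 1.19541 ≈ 2227.05 mg.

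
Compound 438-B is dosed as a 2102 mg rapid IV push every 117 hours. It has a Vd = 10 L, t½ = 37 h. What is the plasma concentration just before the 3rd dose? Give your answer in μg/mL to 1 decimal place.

26.1 μg/mL

f = (1/2)^(τ/t½) = (1/2)^(117/37) ≈ 0.1117.
C₀ = D/Vd = 2102/10 ≈ 210.200 μg/mL.
Before the 3rd dose, 2 doses have been given. Superposition: Cmin = C₀·(f + f²).
≈ 210.200 × (0.1117 + 0.0125) ≈ 210.200 × 0.1242 ≈ 26.107 μg/mL.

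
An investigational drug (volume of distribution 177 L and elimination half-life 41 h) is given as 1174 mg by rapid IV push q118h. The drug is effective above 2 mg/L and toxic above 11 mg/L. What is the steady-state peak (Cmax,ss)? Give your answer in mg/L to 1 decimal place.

7.7 mg/L

k = ln2/t½ = ln2/41 ≈ 0.016906 h⁻¹; fraction remaining f = e^(−kτ) = e^(−0.016906×118) ≈ 0.1360.
Accumulation ratio R = 1/(1 − f) ≈ 1/0.8640 ≈ 1.1574.
Each bolus raises the concentration by D/Vd = 1174/177 ≈ 6.633 mg/L.
Steady-state peak Cmax,ss = C₀·R ≈ 6.633 × 1.1574 ≈ 7.677 mg/L.
Peak 7.7 mg/L vs MTC 11 mg/L: below toxic threshold.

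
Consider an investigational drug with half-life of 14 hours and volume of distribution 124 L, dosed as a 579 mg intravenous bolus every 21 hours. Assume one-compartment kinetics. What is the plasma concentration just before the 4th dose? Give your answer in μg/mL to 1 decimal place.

2.4 μg/mL

f = (1/2)^(τ/t½) = (1/2)^(21/14) ≈ 0.3536.
C₀ = D/Vd = 579/124 ≈ 4.669 μg/mL.
Before the 4th dose, 3 doses have been given. Superposition: Cmin = C₀·(f + f² + … + f^3).
≈ 4.669 × (0.3536 + 0.1250 + 0.0442) ≈ 4.669 × 0.5228 ≈ 2.441 μg/mL.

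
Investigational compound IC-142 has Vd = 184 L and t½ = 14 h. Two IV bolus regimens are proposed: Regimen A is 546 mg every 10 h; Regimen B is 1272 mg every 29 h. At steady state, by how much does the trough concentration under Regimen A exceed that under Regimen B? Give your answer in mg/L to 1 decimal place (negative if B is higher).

2.5 mg/L

Regimen A: f = (1/2)^(10/14) ≈ 0.6095; Cmin,ss = (546/184)·f/(1−f) ≈ 4.632 mg/L.
Regimen B: f = (1/2)^(29/14) ≈ 0.2379; Cmin,ss = (1272/184)·f/(1−f) ≈ 2.158 mg/L.
Difference ≈ 4.632 − 2.158 ≈ 2.474 mg/L.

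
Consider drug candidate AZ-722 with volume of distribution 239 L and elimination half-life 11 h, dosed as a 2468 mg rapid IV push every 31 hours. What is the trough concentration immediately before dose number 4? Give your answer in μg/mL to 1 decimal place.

1.7 μg/mL

f = (1/2)^(τ/t½) = (1/2)^(31/11) ≈ 0.1418.
C₀ = D/Vd = 2468/239 ≈ 10.326 μg/mL.
Before the 4th dose, 3 doses have been given. Superposition: Cmin = C₀·(f + f² + … + f^3).
≈ 10.326 × (0.1418 + 0.0201 + 0.0029) ≈ 10.326 × 0.1648 ≈ 1.702 μg/mL.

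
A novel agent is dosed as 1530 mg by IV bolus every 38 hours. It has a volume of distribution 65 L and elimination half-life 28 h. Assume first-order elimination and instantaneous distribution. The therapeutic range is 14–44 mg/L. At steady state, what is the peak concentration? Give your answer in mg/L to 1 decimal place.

Over one 38-h interval, 38/28 ≈ 1.3571 half-lives elapse, leaving f ≈ 0.3904 of each dose.
At steady state, accumulation factor R = 1/(1 − e^(−kτ)) ≈ 1.6404.
Each bolus raises the concentration by D/Vd = 1530/65 ≈ 23.538 mg/L.
Cmax,ss = C₀/(1 − f) ≈ 23.538/0.6096 ≈ 38.612 mg/L.
Peak 38.6 mg/L vs MTC 44 mg/L: below toxic threshold.

38.6 mg/L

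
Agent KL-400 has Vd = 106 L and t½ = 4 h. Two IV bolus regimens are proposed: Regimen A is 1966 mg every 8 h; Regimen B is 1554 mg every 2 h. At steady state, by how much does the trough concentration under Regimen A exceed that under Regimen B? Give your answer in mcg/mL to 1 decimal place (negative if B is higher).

-29.2 mcg/mL

Regimen A: f = (1/2)^(8/4) ≈ 0.2500; Cmin,ss = (1966/106)·f/(1−f) ≈ 6.182 mcg/mL.
Regimen B: f = (1/2)^(2/4) ≈ 0.7071; Cmin,ss = (1554/106)·f/(1−f) ≈ 35.392 mcg/mL.
Difference ≈ 6.182 − 35.392 ≈ -29.210 mcg/mL.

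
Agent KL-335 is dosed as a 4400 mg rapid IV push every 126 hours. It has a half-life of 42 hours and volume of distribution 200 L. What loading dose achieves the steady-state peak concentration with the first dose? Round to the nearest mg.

f = (1/2)^(126/42) ≈ 0.125000; accumulation ratio R = 1/(1−f) ≈ 1.14286.
Loading dose to hit Cmax,ss on first dose: D_load = D_maint·R ≈ 4400 × 1.14286 ≈ 5028.58 mg.

5029 mg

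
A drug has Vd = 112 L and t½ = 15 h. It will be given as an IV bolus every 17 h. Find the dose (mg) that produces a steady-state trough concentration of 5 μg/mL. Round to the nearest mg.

τ/t½ = 17/15 ≈ 1.1333, so f = (1/2)^(17/15) ≈ 0.455861.
Cmin,ss = (D/Vd)·f/(1−f), so D = Cmin,ss·Vd·(1−f)/f.
D = 5 × 112 × (1−f)/f ≈ 5 × 112 × 1.19365 ≈ 668.44 mg.

668 mg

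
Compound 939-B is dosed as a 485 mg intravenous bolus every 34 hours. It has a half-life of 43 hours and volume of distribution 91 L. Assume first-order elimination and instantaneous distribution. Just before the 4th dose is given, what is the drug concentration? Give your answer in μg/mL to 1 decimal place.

5.9 μg/mL

f = (1/2)^(τ/t½) = (1/2)^(34/43) ≈ 0.5781.
C₀ = D/Vd = 485/91 ≈ 5.330 μg/mL.
Before the 4th dose, 3 doses have been given. Superposition: Cmin = C₀·(f + f² + … + f^3).
≈ 5.330 × (0.5781 + 0.3342 + 0.1932) ≈ 5.330 × 1.1055 ≈ 5.892 μg/mL.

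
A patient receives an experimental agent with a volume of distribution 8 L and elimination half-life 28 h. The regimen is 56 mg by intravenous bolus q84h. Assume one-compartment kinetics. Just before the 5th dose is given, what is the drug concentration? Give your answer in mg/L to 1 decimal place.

f = (1/2)^(τ/t½) = (1/2)^(84/28) ≈ 0.1250.
C₀ = D/Vd = 56/8 ≈ 7.000 mg/L.
Before the 5th dose, 4 doses have been given. Superposition: Cmin = C₀·(f + f² + … + f^4).
≈ 7.000 × (0.1250 + 0.0156 + 0.0020 + 0.0002) ≈ 7.000 × 0.1428 ≈ 1.000 mg/L.

1.0 mg/L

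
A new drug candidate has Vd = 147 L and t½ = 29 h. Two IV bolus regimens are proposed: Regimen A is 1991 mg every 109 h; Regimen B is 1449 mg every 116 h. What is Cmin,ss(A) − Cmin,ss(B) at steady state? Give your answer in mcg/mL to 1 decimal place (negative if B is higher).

Regimen A: f = (1/2)^(109/29) ≈ 0.0739; Cmin,ss = (1991/147)·f/(1−f) ≈ 1.081 mcg/mL.
Regimen B: f = (1/2)^(116/29) ≈ 0.0625; Cmin,ss = (1449/147)·f/(1−f) ≈ 0.657 mcg/mL.
Difference ≈ 1.081 − 0.657 ≈ 0.424 mcg/mL.

0.4 mcg/mL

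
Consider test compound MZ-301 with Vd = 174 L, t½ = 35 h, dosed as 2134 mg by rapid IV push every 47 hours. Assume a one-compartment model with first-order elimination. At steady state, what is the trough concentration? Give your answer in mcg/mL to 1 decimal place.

Over one 47-h interval, 47/35 ≈ 1.3429 half-lives elapse, leaving f ≈ 0.3942 of each dose.
Accumulation ratio R = 1/(1 − f) ≈ 1/0.6058 ≈ 1.6507.
Single-dose peak C₀ = D/Vd = 2134/174 ≈ 12.264 mcg/mL.
Cmax,ss = C₀/(1 − f) ≈ 12.264/0.6058 ≈ 20.244 mcg/mL.
One interval later, Cmin,ss = Cmax,ss·e^(−kτ) ≈ 20.244 × 0.3942 ≈ 7.980 mcg/mL.

8.0 mcg/mL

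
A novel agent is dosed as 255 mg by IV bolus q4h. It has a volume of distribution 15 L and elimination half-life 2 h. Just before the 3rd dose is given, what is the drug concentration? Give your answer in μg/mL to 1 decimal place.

5.3 μg/mL

f = (1/2)^(τ/t½) = (1/2)^(4/2) ≈ 0.2500.
C₀ = D/Vd = 255/15 ≈ 17.000 μg/mL.
Before the 3rd dose, 2 doses have been given. Superposition: Cmin = C₀·(f + f²).
≈ 17.000 × (0.2500 + 0.0625) ≈ 17.000 × 0.3125 ≈ 5.312 μg/mL.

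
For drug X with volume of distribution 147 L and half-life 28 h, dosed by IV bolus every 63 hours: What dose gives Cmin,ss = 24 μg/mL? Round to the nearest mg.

13254 mg

τ/t½ = 63/28 ≈ 2.25, so f = (1/2)^(63/28) ≈ 0.210224.
Cmin,ss = (D/Vd)·f/(1−f), so D = Cmin,ss·Vd·(1−f)/f.
D = 24 × 147 × (1−f)/f ≈ 24 × 147 × 3.75683 ≈ 13254.10 mg.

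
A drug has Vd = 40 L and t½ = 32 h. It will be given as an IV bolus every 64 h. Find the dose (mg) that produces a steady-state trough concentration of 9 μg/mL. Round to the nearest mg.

1080 mg

τ/t½ = 64/32 ≈ 2, so f = (1/2)^(64/32) ≈ 0.250000.
Cmin,ss = (D/Vd)·f/(1−f), so D = Cmin,ss·Vd·(1−f)/f.
D = 9 × 40 × (1−f)/f ≈ 9 × 40 × 3.00000 ≈ 1080.00 mg.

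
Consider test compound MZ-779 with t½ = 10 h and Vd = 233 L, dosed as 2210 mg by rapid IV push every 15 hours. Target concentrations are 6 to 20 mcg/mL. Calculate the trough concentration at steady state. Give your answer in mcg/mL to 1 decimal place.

τ/t½ = 15/10 ≈ 1.5, so fraction remaining f = (1/2)^(15/10) ≈ 0.3536.
At steady state, accumulation factor R = 1/(1 − e^(−kτ)) ≈ 1.5470.
Single-dose peak C₀ = D/Vd = 2210/233 ≈ 9.485 mcg/mL.
Steady-state peak Cmax,ss = C₀·R ≈ 9.485 × 1.5470 ≈ 14.673 mcg/mL.
Steady-state trough Cmin,ss = Cmax,ss·f ≈ 14.673 × 0.3536 ≈ 5.188 mcg/mL.
Trough 5.2 mcg/mL vs MEC 6 mcg/mL: subtherapeutic.

5.2 mcg/mL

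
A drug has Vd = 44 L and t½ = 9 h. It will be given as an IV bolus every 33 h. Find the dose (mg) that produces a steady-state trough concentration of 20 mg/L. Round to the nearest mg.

τ/t½ = 33/9 ≈ 3.6667, so f = (1/2)^(33/9) ≈ 0.078745.
Cmin,ss = (D/Vd)·f/(1−f), so D = Cmin,ss·Vd·(1−f)/f.
D = 20 × 44 × (1−f)/f ≈ 20 × 44 × 11.69922 ≈ 10295.31 mg.

10295 mg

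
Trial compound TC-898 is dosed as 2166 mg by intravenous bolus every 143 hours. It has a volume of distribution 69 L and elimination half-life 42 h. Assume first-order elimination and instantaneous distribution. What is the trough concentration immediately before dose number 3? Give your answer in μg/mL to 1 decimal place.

3.2 μg/mL

f = (1/2)^(τ/t½) = (1/2)^(143/42) ≈ 0.0944.
C₀ = D/Vd = 2166/69 ≈ 31.391 μg/mL.
Before the 3rd dose, 2 doses have been given. Superposition: Cmin = C₀·(f + f²).
≈ 31.391 × (0.0944 + 0.0089) ≈ 31.391 × 0.1033 ≈ 3.243 μg/mL.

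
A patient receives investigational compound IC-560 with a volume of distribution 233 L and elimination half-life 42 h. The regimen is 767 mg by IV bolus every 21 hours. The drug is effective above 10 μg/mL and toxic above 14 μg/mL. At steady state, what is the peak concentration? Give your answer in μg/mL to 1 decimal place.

k = ln2/t½ = ln2/42 ≈ 0.016504 h⁻¹; fraction remaining f = e^(−kτ) = e^(−0.016504×21) ≈ 0.7071.
At steady state, accumulation factor R = 1/(1 − e^(−kτ)) ≈ 3.4141.
Single-dose peak C₀ = D/Vd = 767/233 ≈ 3.292 μg/mL.
Cmax,ss = C₀/(1 − f) ≈ 3.292/0.2929 ≈ 11.239 μg/mL.
Peak 11.2 μg/mL vs MTC 14 μg/mL: below toxic threshold.

11.2 μg/mL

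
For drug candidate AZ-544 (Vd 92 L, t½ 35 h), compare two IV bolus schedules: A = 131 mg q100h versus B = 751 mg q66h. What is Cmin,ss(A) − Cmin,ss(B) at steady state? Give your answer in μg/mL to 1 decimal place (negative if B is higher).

-2.8 μg/mL

Regimen A: f = (1/2)^(100/35) ≈ 0.1380; Cmin,ss = (131/92)·f/(1−f) ≈ 0.228 μg/mL.
Regimen B: f = (1/2)^(66/35) ≈ 0.2706; Cmin,ss = (751/92)·f/(1−f) ≈ 3.028 μg/mL.
Difference ≈ 0.228 − 3.028 ≈ -2.800 μg/mL.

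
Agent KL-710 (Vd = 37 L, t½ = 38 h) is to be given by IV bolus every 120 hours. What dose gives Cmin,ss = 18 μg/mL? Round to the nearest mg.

5278 mg

τ/t½ = 120/38 ≈ 3.1579, so f = (1/2)^(120/38) ≈ 0.112042.
Cmin,ss = (D/Vd)·f/(1−f), so D = Cmin,ss·Vd·(1−f)/f.
D = 18 × 37 × (1−f)/f ≈ 18 × 37 × 7.92522 ≈ 5278.20 mg.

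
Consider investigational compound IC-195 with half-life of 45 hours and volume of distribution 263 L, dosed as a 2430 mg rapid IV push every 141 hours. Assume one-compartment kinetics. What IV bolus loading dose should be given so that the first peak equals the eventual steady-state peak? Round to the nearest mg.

2743 mg

f = (1/2)^(141/45) ≈ 0.113965; accumulation ratio R = 1/(1−f) ≈ 1.12862.
Loading dose to hit Cmax,ss on first dose: D_load = D_maint·R ≈ 2430 × 1.12862 ≈ 2742.55 mg.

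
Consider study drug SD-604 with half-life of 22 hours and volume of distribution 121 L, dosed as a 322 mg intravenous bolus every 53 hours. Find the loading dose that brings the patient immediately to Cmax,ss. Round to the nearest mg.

397 mg

f = (1/2)^(53/22) ≈ 0.188274; accumulation ratio R = 1/(1−f) ≈ 1.23194.
Loading dose to hit Cmax,ss on first dose: D_load = D_maint·R ≈ 322 × 1.23194 ≈ 396.68 mg.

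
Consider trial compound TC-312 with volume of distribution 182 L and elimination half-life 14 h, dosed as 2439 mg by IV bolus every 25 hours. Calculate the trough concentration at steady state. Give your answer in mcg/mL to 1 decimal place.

τ/t½ = 25/14 ≈ 1.7857, so fraction remaining f = (1/2)^(25/14) ≈ 0.2900.
Accumulation ratio R = 1/(1 − f) ≈ 1/0.7100 ≈ 1.4085.
Each bolus raises the concentration by D/Vd = 2439/182 ≈ 13.401 mcg/mL.
Steady-state peak Cmax,ss = C₀·R ≈ 13.401 × 1.4085 ≈ 18.875 mcg/mL.
Steady-state trough Cmin,ss = Cmax,ss·f ≈ 18.875 × 0.2900 ≈ 5.474 mcg/mL.

5.5 mcg/mL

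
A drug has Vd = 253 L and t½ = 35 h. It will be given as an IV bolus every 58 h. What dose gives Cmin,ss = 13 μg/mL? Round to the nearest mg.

τ/t½ = 58/35 ≈ 1.6571, so f = (1/2)^(58/35) ≈ 0.317066.
Cmin,ss = (D/Vd)·f/(1−f), so D = Cmin,ss·Vd·(1−f)/f.
D = 13 × 253 × (1−f)/f ≈ 13 × 253 × 2.15392 ≈ 7084.24 mg.

7084 mg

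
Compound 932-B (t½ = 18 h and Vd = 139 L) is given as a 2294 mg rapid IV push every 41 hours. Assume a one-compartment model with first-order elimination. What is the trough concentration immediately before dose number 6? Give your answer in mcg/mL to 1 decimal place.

f = (1/2)^(τ/t½) = (1/2)^(41/18) ≈ 0.2062.
C₀ = D/Vd = 2294/139 ≈ 16.504 mcg/mL.
Before the 6th dose, 5 doses have been given. Superposition: Cmin = C₀·(f + f² + … + f^5).
≈ 16.504 × (0.2062 + 0.0425 + 0.0088 + 0.0018 + 0.0004) ≈ 16.504 × 0.2597 ≈ 4.286 mcg/mL.

4.3 mcg/mL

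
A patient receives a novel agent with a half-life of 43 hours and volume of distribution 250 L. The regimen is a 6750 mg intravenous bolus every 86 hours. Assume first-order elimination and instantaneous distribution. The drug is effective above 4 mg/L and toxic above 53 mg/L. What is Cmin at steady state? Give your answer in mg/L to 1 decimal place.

9.0 mg/L

τ = 86 h = 2 half-lives, so f = (1/2)^2 = 0.25.
Accumulation ratio R = 1/(1 − f) = 1/0.75 = 4/3.
Single-dose peak C₀ = D/Vd = 6750/250 = 27 mg/L.
Steady-state peak Cmax,ss = C₀·R = 27 × 4/3 ≈ 36.000 mg/L.
Steady-state trough Cmin,ss = Cmax,ss·f ≈ 36.000 × 0.25 ≈ 9.000 mg/L.
Trough 9.0 mg/L vs MEC 4 mg/L: adequate.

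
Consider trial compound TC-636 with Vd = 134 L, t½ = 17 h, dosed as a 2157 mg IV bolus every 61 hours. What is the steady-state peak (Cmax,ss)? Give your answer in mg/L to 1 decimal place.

Over one 61-h interval, 61/17 ≈ 3.5882 half-lives elapse, leaving f ≈ 0.0831 of each dose.
At steady state, accumulation factor R = 1/(1 − e^(−kτ)) ≈ 1.0906.
Single-dose peak C₀ = D/Vd = 2157/134 ≈ 16.097 mg/L.
Steady-state peak Cmax,ss = C₀·R ≈ 16.097 × 1.0906 ≈ 17.555 mg/L.

17.6 mg/L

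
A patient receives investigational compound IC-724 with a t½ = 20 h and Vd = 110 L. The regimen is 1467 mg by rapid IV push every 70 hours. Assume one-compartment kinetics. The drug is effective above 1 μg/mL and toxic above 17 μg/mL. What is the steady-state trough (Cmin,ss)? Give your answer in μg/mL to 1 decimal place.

1.3 μg/mL

Over one 70-h interval, 70/20 ≈ 3.5 half-lives elapse, leaving f ≈ 0.0884 of each dose.
Each bolus raises the concentration by D/Vd = 1467/110 ≈ 13.336 μg/mL.
Steady-state trough Cmin,ss = C₀·f/(1−f) ≈ 13.336 × 0.0884/0.9116 ≈ 1.293 μg/mL.
Trough 1.3 μg/mL vs MEC 1 μg/mL: adequate.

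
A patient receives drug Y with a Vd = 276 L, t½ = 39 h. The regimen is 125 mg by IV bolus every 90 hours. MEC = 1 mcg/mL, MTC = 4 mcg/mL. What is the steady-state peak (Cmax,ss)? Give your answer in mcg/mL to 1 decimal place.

0.6 mcg/mL

k = ln2/t½ = ln2/39 ≈ 0.017773 h⁻¹; fraction remaining f = e^(−kτ) = e^(−0.017773×90) ≈ 0.2020.
Accumulation ratio R = 1/(1 − f) ≈ 1/0.7980 ≈ 1.2531.
Single-dose peak C₀ = D/Vd = 125/276 ≈ 0.453 mcg/mL.
Steady-state peak Cmax,ss = C₀·R ≈ 0.453 × 1.2531 ≈ 0.568 mcg/mL.
Peak 0.6 mcg/mL vs MTC 4 mcg/mL: below toxic threshold.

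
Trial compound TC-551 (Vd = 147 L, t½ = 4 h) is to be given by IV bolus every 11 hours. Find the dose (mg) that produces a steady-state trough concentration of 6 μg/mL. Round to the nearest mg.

τ/t½ = 11/4 ≈ 2.75, so f = (1/2)^(11/4) ≈ 0.148651.
Cmin,ss = (D/Vd)·f/(1−f), so D = Cmin,ss·Vd·(1−f)/f.
D = 6 × 147 × (1−f)/f ≈ 6 × 147 × 5.72717 ≈ 5051.36 mg.

5051 mg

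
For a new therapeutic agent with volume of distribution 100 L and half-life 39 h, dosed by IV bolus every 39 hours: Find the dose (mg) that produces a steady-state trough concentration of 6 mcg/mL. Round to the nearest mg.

600 mg

τ/t½ = 39/39 ≈ 1, so f = (1/2)^(39/39) ≈ 0.500000.
Cmin,ss = (D/Vd)·f/(1−f), so D = Cmin,ss·Vd·(1−f)/f.
D = 6 × 100 × (1−f)/f ≈ 6 × 100 × 1.00000 ≈ 600.00 mg.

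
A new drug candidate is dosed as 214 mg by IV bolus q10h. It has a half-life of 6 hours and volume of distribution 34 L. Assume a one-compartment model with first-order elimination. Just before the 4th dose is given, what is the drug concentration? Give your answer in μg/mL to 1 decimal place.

2.8 μg/mL

f = (1/2)^(τ/t½) = (1/2)^(10/6) ≈ 0.3150.
C₀ = D/Vd = 214/34 ≈ 6.294 μg/mL.
Before the 4th dose, 3 doses have been given. Superposition: Cmin = C₀·(f + f² + … + f^3).
≈ 6.294 × (0.3150 + 0.0992 + 0.0313) ≈ 6.294 × 0.4455 ≈ 2.804 μg/mL.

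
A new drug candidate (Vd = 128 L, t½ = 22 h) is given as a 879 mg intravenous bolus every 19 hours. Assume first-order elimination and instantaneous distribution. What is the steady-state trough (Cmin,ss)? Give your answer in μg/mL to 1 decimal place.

k = ln2/t½ = ln2/22 ≈ 0.031507 h⁻¹; fraction remaining f = e^(−kτ) = e^(−0.031507×19) ≈ 0.5496.
At steady state, accumulation factor R = 1/(1 − e^(−kτ)) ≈ 2.2202.
Each bolus raises the concentration by D/Vd = 879/128 ≈ 6.867 μg/mL.
Cmax,ss = C₀/(1 − f) ≈ 6.867/0.4504 ≈ 15.246 μg/mL.
One interval later, Cmin,ss = Cmax,ss·e^(−kτ) ≈ 15.246 × 0.5496 ≈ 8.379 μg/mL.

8.4 μg/mL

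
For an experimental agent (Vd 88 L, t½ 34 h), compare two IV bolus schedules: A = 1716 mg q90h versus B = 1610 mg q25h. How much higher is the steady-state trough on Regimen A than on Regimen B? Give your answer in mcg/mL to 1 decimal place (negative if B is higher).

-23.8 mcg/mL

Regimen A: f = (1/2)^(90/34) ≈ 0.1596; Cmin,ss = (1716/88)·f/(1−f) ≈ 3.703 mcg/mL.
Regimen B: f = (1/2)^(25/34) ≈ 0.6007; Cmin,ss = (1610/88)·f/(1−f) ≈ 27.523 mcg/mL.
Difference ≈ 3.703 − 27.523 ≈ -23.820 mcg/mL.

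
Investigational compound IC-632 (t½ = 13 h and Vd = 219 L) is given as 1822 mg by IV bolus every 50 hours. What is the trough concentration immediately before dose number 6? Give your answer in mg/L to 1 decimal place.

0.6 mg/L

f = (1/2)^(τ/t½) = (1/2)^(50/13) ≈ 0.0695.
C₀ = D/Vd = 1822/219 ≈ 8.320 mg/L.
Before the 6th dose, 5 doses have been given. Superposition: Cmin = C₀·(f + f² + … + f^5).
≈ 8.320 × (0.0695 + 0.0048 + 0.0003 + 0.0000 + 0.0000) ≈ 8.320 × 0.0746 ≈ 0.621 mg/L.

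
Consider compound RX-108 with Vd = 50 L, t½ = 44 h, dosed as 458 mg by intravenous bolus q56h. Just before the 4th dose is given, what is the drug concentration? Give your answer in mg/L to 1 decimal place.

6.0 mg/L

f = (1/2)^(τ/t½) = (1/2)^(56/44) ≈ 0.4139.
C₀ = D/Vd = 458/50 ≈ 9.160 mg/L.
Before the 4th dose, 3 doses have been given. Superposition: Cmin = C₀·(f + f² + … + f^3).
≈ 9.160 × (0.4139 + 0.1713 + 0.0709) ≈ 9.160 × 0.6561 ≈ 6.010 mg/L.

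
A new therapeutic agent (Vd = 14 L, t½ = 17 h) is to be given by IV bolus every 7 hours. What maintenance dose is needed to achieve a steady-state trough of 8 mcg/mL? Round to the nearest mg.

τ/t½ = 7/17 ≈ 0.41176, so f = (1/2)^(7/17) ≈ 0.751703.
Cmin,ss = (D/Vd)·f/(1−f), so D = Cmin,ss·Vd·(1−f)/f.
D = 8 × 14 × (1−f)/f ≈ 8 × 14 × 0.33031 ≈ 36.99 mg.

37 mg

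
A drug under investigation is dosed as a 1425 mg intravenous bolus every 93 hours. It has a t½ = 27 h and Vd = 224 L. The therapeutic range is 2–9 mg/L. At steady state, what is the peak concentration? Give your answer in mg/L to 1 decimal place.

k = ln2/t½ = ln2/27 ≈ 0.025672 h⁻¹; fraction remaining f = e^(−kτ) = e^(−0.025672×93) ≈ 0.0919.
Accumulation ratio R = 1/(1 − f) ≈ 1/0.9081 ≈ 1.1012.
Single-dose peak C₀ = D/Vd = 1425/224 ≈ 6.362 mg/L.
Cmax,ss = C₀/(1 − f) ≈ 6.362/0.9081 ≈ 7.006 mg/L.
Peak 7.0 mg/L vs MTC 9 mg/L: below toxic threshold.

7.0 mg/L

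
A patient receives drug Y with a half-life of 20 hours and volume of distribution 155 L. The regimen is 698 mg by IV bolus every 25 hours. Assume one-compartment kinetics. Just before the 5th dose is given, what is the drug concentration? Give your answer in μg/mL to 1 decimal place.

3.2 μg/mL

f = (1/2)^(τ/t½) = (1/2)^(25/20) ≈ 0.4204.
C₀ = D/Vd = 698/155 ≈ 4.503 μg/mL.
Before the 5th dose, 4 doses have been given. Superposition: Cmin = C₀·(f + f² + … + f^4).
≈ 4.503 × (0.4204 + 0.1767 + 0.0743 + 0.0312) ≈ 4.503 × 0.7026 ≈ 3.164 μg/mL.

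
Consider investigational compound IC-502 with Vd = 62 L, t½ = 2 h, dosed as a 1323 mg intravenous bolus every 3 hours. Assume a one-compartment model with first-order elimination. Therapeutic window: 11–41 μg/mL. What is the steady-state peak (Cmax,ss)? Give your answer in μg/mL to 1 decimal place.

33.0 μg/mL

k = ln2/t½ = ln2/2 ≈ 0.346574 h⁻¹; fraction remaining f = e^(−kτ) = e^(−0.346574×3) ≈ 0.3536.
Accumulation ratio R = 1/(1 − f) ≈ 1/0.6464 ≈ 1.5470.
Single-dose peak C₀ = D/Vd = 1323/62 ≈ 21.339 μg/mL.
Steady-state peak Cmax,ss = C₀·R ≈ 21.339 × 1.5470 ≈ 33.011 μg/mL.
Peak 33.0 μg/mL vs MTC 41 μg/mL: below toxic threshold.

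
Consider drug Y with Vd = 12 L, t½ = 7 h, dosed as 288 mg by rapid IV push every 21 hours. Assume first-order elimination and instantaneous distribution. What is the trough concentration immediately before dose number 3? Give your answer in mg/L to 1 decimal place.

3.4 mg/L

f = (1/2)^(τ/t½) = (1/2)^(21/7) ≈ 0.1250.
C₀ = D/Vd = 288/12 ≈ 24.000 mg/L.
Before the 3rd dose, 2 doses have been given. Superposition: Cmin = C₀·(f + f²).
≈ 24.000 × (0.1250 + 0.0156) ≈ 24.000 × 0.1406 ≈ 3.374 mg/L.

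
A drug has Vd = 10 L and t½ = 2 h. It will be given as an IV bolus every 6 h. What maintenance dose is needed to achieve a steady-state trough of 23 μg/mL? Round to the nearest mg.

τ/t½ = 6/2 ≈ 3, so f = (1/2)^(6/2) ≈ 0.125000.
Cmin,ss = (D/Vd)·f/(1−f), so D = Cmin,ss·Vd·(1−f)/f.
D = 23 × 10 × (1−f)/f ≈ 23 × 10 × 7.00000 ≈ 1610.00 mg.

1610 mg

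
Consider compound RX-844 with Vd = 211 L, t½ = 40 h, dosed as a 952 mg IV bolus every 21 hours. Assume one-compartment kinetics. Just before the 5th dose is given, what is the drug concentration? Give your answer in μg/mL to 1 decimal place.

7.9 μg/mL

f = (1/2)^(τ/t½) = (1/2)^(21/40) ≈ 0.6950.
C₀ = D/Vd = 952/211 ≈ 4.512 μg/mL.
Before the 5th dose, 4 doses have been given. Superposition: Cmin = C₀·(f + f² + … + f^4).
≈ 4.512 × (0.6950 + 0.4830 + 0.3357 + 0.2333) ≈ 4.512 × 1.7470 ≈ 7.882 μg/mL.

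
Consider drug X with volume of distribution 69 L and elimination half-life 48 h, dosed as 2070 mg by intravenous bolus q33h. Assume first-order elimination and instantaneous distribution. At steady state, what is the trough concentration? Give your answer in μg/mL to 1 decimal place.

Over one 33-h interval, 33/48 ≈ 0.6875 half-lives elapse, leaving f ≈ 0.6209 of each dose.
Each bolus raises the concentration by D/Vd = 2070/69 ≈ 30.000 μg/mL.
Steady-state trough Cmin,ss = C₀·f/(1−f) ≈ 30.000 × 0.6209/0.3791 ≈ 49.135 μg/mL.

49.1 μg/mL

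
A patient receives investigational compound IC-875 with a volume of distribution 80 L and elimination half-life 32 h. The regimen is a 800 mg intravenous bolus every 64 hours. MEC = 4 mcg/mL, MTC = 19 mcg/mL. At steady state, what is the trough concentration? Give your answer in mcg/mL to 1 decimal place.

The dosing interval is 2 half-lives, so f = 2^(−2) = 0.25.
Accumulation ratio R = 1/(1 − f) = 1/0.75 = 4/3.
Single-dose peak C₀ = D/Vd = 800/80 = 10 mcg/mL.
Steady-state peak Cmax,ss = C₀·R = 10 × 4/3 ≈ 13.333 mcg/mL.
Steady-state trough Cmin,ss = Cmax,ss·f ≈ 13.333 × 0.25 ≈ 3.333 mcg/mL.
Trough 3.3 mcg/mL vs MEC 4 mcg/mL: subtherapeutic.

3.3 mcg/mL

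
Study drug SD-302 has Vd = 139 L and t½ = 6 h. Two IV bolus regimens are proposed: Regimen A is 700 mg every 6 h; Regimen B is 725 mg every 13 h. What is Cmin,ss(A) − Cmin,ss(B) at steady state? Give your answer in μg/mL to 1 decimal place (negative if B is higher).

Regimen A: f = (1/2)^(6/6) ≈ 0.5000; Cmin,ss = (700/139)·f/(1−f) ≈ 5.036 μg/mL.
Regimen B: f = (1/2)^(13/6) ≈ 0.2227; Cmin,ss = (725/139)·f/(1−f) ≈ 1.494 μg/mL.
Difference ≈ 5.036 − 1.494 ≈ 3.542 μg/mL.

3.5 μg/mL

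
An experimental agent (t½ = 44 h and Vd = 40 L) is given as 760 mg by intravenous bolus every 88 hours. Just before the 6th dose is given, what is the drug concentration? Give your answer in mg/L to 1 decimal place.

f = (1/2)^(τ/t½) = (1/2)^(88/44) ≈ 0.2500.
C₀ = D/Vd = 760/40 ≈ 19.000 mg/L.
Before the 6th dose, 5 doses have been given. Superposition: Cmin = C₀·(f + f² + … + f^5).
≈ 19.000 × (0.2500 + 0.0625 + 0.0156 + 0.0039 + 0.0010) ≈ 19.000 × 0.3330 ≈ 6.327 mg/L.

6.3 mg/L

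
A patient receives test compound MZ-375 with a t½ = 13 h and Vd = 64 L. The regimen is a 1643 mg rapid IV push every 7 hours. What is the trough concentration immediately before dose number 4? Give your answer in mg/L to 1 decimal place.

f = (1/2)^(τ/t½) = (1/2)^(7/13) ≈ 0.6885.
C₀ = D/Vd = 1643/64 ≈ 25.672 mg/L.
Before the 4th dose, 3 doses have been given. Superposition: Cmin = C₀·(f + f² + … + f^3).
≈ 25.672 × (0.6885 + 0.4740 + 0.3264) ≈ 25.672 × 1.4889 ≈ 38.223 mg/L.

38.2 mg/L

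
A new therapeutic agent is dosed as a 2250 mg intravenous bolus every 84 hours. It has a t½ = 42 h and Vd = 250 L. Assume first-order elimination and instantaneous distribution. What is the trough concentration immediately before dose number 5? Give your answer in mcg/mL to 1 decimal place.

3.0 mcg/mL

f = (1/2)^(τ/t½) = (1/2)^(84/42) ≈ 0.2500.
C₀ = D/Vd = 2250/250 ≈ 9.000 mcg/mL.
Before the 5th dose, 4 doses have been given. Superposition: Cmin = C₀·(f + f² + … + f^4).
≈ 9.000 × (0.2500 + 0.0625 + 0.0156 + 0.0039) ≈ 9.000 × 0.3320 ≈ 2.988 mcg/mL.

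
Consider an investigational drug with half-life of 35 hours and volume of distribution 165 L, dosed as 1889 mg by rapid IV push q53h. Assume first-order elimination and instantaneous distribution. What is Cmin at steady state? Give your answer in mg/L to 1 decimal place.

6.2 mg/L

τ/t½ = 53/35 ≈ 1.5143, so fraction remaining f = (1/2)^(53/35) ≈ 0.3501.
At steady state, accumulation factor R = 1/(1 − e^(−kτ)) ≈ 1.5387.
Single-dose peak C₀ = D/Vd = 1889/165 ≈ 11.448 mg/L.
Cmax,ss = C₀/(1 − f) ≈ 11.448/0.6499 ≈ 17.615 mg/L.
Steady-state trough Cmin,ss = Cmax,ss·f ≈ 17.615 × 0.3501 ≈ 6.167 mg/L.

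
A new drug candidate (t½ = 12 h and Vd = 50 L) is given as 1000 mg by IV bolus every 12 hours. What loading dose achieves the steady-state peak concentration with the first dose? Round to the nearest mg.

f = (1/2)^(12/12) ≈ 0.500000; accumulation ratio R = 1/(1−f) ≈ 2.00000.
Loading dose to hit Cmax,ss on first dose: D_load = D_maint·R ≈ 1000 × 2.00000 ≈ 2000.00 mg.

2000 mg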